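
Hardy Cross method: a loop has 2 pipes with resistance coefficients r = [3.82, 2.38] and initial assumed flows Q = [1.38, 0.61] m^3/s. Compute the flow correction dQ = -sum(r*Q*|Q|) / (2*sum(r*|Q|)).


Numerator terms (r*Q*|Q|): 3.82*1.38*|1.38| = 7.2748; 2.38*0.61*|0.61| = 0.8856.
Sum of numerator = 8.1604.
Denominator terms (r*|Q|): 3.82*|1.38| = 5.2716; 2.38*|0.61| = 1.4518.
2 * sum of denominator = 2 * 6.7234 = 13.4468.
dQ = -8.1604 / 13.4468 = -0.6069 m^3/s.

-0.6069


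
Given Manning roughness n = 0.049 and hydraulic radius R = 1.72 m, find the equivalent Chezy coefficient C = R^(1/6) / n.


The Chezy coefficient relates to Manning's n through C = R^(1/6) / n.
R^(1/6) = 1.72^(1/6) = 1.094598.
C = 1.094598 / 0.049 = 22.34 m^(1/2)/s.

22.34


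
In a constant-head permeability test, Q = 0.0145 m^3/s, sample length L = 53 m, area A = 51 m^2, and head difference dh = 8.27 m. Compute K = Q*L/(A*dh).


From K = Q*L / (A*dh):
Numerator: Q*L = 0.0145 * 53 = 0.7685.
Denominator: A*dh = 51 * 8.27 = 421.77.
K = 0.7685 / 421.77 = 0.001822 m/s.

0.001822


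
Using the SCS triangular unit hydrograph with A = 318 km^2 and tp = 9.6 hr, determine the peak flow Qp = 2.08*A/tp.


SCS formula: Qp = 2.08 * A / tp.
Qp = 2.08 * 318 / 9.6
   = 661.44 / 9.6
   = 68.9 m^3/s per cm.

68.9


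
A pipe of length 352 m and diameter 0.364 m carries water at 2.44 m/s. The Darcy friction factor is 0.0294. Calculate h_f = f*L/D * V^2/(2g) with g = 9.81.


Darcy-Weisbach equation: h_f = f * (L/D) * V^2/(2g).
f * L/D = 0.0294 * 352/0.364 = 28.4308.
V^2/(2g) = 2.44^2 / (2*9.81) = 5.9536 / 19.62 = 0.3034 m.
h_f = 28.4308 * 0.3034 = 8.627 m.

8.627


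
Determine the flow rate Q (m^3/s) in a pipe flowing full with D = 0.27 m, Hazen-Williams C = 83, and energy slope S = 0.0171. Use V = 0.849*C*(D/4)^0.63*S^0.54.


For a full circular pipe, R = D/4 = 0.27/4 = 0.0675 m.
V = 0.849 * 83 * 0.0675^0.63 * 0.0171^0.54
  = 0.849 * 83 * 0.183004 * 0.111127
  = 1.4331 m/s.
Pipe area A = pi*D^2/4 = pi*0.27^2/4 = 0.0573 m^2.
Q = A * V = 0.0573 * 1.4331 = 0.0821 m^3/s.

0.0821


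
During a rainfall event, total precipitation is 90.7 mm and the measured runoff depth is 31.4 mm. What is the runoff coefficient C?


The runoff coefficient C = runoff depth / rainfall depth.
C = 31.4 / 90.7
  = 0.3462.

0.3462


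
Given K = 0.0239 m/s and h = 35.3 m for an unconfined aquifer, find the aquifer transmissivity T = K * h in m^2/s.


Transmissivity is defined as T = K * h.
T = 0.0239 * 35.3
  = 0.8437 m^2/s.

0.8437


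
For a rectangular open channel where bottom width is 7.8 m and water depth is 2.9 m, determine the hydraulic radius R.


For a rectangular section:
Flow area A = b * y = 7.8 * 2.9 = 22.62 m^2.
Wetted perimeter P = b + 2y = 7.8 + 2*2.9 = 13.6 m.
Hydraulic radius R = A/P = 22.62 / 13.6 = 1.6632 m.

1.6632


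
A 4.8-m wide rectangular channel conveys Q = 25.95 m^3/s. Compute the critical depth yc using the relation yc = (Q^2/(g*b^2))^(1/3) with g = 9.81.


Using yc = (Q^2 / (g * b^2))^(1/3):
Q^2 = 25.95^2 = 673.4.
g * b^2 = 9.81 * 4.8^2 = 9.81 * 23.04 = 226.02.
Q^2 / (g*b^2) = 673.4 / 226.02 = 2.9794.
yc = 2.9794^(1/3) = 1.4389 m.

1.4389


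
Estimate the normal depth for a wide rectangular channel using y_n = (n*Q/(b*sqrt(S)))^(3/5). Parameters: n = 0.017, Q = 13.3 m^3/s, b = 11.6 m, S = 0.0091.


We use the wide-channel approximation y_n = (n*Q/(b*sqrt(S)))^(3/5).
sqrt(S) = sqrt(0.0091) = 0.095394.
Numerator: n*Q = 0.017 * 13.3 = 0.2261.
Denominator: b*sqrt(S) = 11.6 * 0.095394 = 1.10657.
arg = 0.2043.
y_n = 0.2043^(3/5) = 0.3856 m.

0.3856


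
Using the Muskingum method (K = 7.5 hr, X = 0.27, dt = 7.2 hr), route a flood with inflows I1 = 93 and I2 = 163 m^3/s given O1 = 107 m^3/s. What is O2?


Muskingum coefficients:
denom = 2*K*(1-X) + dt = 2*7.5*(1-0.27) + 7.2 = 18.15.
C0 = (dt - 2*K*X)/denom = (7.2 - 2*7.5*0.27)/18.15 = 0.1736.
C1 = (dt + 2*K*X)/denom = (7.2 + 2*7.5*0.27)/18.15 = 0.6198.
C2 = (2*K*(1-X) - dt)/denom = 0.2066.
O2 = C0*I2 + C1*I1 + C2*O1
   = 0.1736*163 + 0.6198*93 + 0.2066*107
   = 108.04 m^3/s.

108.04


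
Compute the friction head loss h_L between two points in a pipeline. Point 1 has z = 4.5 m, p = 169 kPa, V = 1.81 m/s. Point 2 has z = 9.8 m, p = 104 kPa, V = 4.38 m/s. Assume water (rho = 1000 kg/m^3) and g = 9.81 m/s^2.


Total head at each section: H = z + p/(rho*g) + V^2/(2g).
H1 = 4.5 + 169*1000/(1000*9.81) + 1.81^2/(2*9.81)
   = 4.5 + 17.227 + 0.167
   = 21.894 m.
H2 = 9.8 + 104*1000/(1000*9.81) + 4.38^2/(2*9.81)
   = 9.8 + 10.601 + 0.9778
   = 21.379 m.
h_L = H1 - H2 = 21.894 - 21.379 = 0.515 m.

0.515


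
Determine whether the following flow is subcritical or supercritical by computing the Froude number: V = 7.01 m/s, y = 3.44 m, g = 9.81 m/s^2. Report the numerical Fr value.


The Froude number is defined as Fr = V / sqrt(g*y).
g*y = 9.81 * 3.44 = 33.7464.
sqrt(g*y) = sqrt(33.7464) = 5.8092.
Fr = 7.01 / 5.8092 = 1.2067.
Since Fr > 1, the flow is supercritical.

1.2067


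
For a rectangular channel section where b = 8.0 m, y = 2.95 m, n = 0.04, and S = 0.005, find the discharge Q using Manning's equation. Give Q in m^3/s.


For a rectangular channel, the cross-sectional area A = b * y = 8.0 * 2.95 = 23.6 m^2.
The wetted perimeter P = b + 2y = 8.0 + 2*2.95 = 13.9 m.
Hydraulic radius R = A/P = 23.6/13.9 = 1.6978 m.
Velocity V = (1/n)*R^(2/3)*S^(1/2) = (1/0.04)*1.6978^(2/3)*0.005^(1/2) = 2.5159 m/s.
Discharge Q = A * V = 23.6 * 2.5159 = 59.375 m^3/s.

59.375


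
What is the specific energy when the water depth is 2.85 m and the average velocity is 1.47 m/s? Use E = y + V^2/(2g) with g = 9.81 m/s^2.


Specific energy E = y + V^2/(2g).
Velocity head = V^2/(2g) = 1.47^2 / (2*9.81) = 2.1609 / 19.62 = 0.1101 m.
E = 2.85 + 0.1101 = 2.9601 m.

2.9601


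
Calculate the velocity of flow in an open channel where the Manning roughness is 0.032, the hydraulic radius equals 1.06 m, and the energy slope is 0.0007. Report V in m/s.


Manning's equation gives V = (1/n) * R^(2/3) * S^(1/2).
First, compute R^(2/3) = 1.06^(2/3) = 1.0396.
Next, S^(1/2) = 0.0007^(1/2) = 0.026458.
Then 1/n = 1/0.032 = 31.25.
V = 31.25 * 1.0396 * 0.026458 = 0.8595 m/s.

0.8595


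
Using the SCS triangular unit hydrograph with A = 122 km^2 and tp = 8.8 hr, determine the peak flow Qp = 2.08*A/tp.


SCS formula: Qp = 2.08 * A / tp.
Qp = 2.08 * 122 / 8.8
   = 253.76 / 8.8
   = 28.84 m^3/s per cm.

28.84


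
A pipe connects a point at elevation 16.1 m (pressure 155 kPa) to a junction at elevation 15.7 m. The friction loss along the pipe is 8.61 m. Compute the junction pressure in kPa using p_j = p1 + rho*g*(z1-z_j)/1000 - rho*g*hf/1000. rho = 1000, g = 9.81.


Junction pressure: p_j = p1 + rho*g*(z1 - z_j)/1000 - rho*g*hf/1000.
Elevation term = 1000*9.81*(16.1 - 15.7)/1000 = 3.924 kPa.
Friction term = 1000*9.81*8.61/1000 = 84.464 kPa.
p_j = 155 + 3.924 - 84.464 = 74.46 kPa.

74.46


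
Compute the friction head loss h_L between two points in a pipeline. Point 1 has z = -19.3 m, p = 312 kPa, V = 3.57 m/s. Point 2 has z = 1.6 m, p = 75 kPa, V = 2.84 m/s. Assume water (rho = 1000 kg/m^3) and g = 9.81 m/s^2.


Total head at each section: H = z + p/(rho*g) + V^2/(2g).
H1 = -19.3 + 312*1000/(1000*9.81) + 3.57^2/(2*9.81)
   = -19.3 + 31.804 + 0.6496
   = 13.154 m.
H2 = 1.6 + 75*1000/(1000*9.81) + 2.84^2/(2*9.81)
   = 1.6 + 7.645 + 0.4111
   = 9.656 m.
h_L = H1 - H2 = 13.154 - 9.656 = 3.498 m.

3.498


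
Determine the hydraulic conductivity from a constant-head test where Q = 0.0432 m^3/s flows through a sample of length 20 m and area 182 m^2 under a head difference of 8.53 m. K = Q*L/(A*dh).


From K = Q*L / (A*dh):
Numerator: Q*L = 0.0432 * 20 = 0.864.
Denominator: A*dh = 182 * 8.53 = 1552.46.
K = 0.864 / 1552.46 = 0.000557 m/s.

0.000557


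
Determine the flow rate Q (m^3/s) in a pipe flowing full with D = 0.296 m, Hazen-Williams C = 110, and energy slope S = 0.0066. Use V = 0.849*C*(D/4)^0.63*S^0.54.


For a full circular pipe, R = D/4 = 0.296/4 = 0.074 m.
V = 0.849 * 110 * 0.074^0.63 * 0.0066^0.54
  = 0.849 * 110 * 0.193917 * 0.066459
  = 1.2036 m/s.
Pipe area A = pi*D^2/4 = pi*0.296^2/4 = 0.0688 m^2.
Q = A * V = 0.0688 * 1.2036 = 0.0828 m^3/s.

0.0828


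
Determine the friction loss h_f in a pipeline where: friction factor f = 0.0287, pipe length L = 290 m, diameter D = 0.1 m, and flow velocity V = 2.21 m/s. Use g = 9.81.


Darcy-Weisbach equation: h_f = f * (L/D) * V^2/(2g).
f * L/D = 0.0287 * 290/0.1 = 83.23.
V^2/(2g) = 2.21^2 / (2*9.81) = 4.8841 / 19.62 = 0.2489 m.
h_f = 83.23 * 0.2489 = 20.719 m.

20.719


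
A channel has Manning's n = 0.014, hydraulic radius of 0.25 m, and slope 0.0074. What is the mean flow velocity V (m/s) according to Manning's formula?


Manning's equation gives V = (1/n) * R^(2/3) * S^(1/2).
First, compute R^(2/3) = 0.25^(2/3) = 0.3969.
Next, S^(1/2) = 0.0074^(1/2) = 0.086023.
Then 1/n = 1/0.014 = 71.43.
V = 71.43 * 0.3969 * 0.086023 = 2.4385 m/s.

2.4385


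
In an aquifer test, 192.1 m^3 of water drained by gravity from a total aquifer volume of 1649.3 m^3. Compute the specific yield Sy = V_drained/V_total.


Specific yield Sy = Volume drained / Total volume.
Sy = 192.1 / 1649.3
   = 0.1165.

0.1165


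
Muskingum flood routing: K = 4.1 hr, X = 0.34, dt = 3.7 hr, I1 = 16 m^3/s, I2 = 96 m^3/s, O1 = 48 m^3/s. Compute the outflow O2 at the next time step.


Muskingum coefficients:
denom = 2*K*(1-X) + dt = 2*4.1*(1-0.34) + 3.7 = 9.112.
C0 = (dt - 2*K*X)/denom = (3.7 - 2*4.1*0.34)/9.112 = 0.1001.
C1 = (dt + 2*K*X)/denom = (3.7 + 2*4.1*0.34)/9.112 = 0.712.
C2 = (2*K*(1-X) - dt)/denom = 0.1879.
O2 = C0*I2 + C1*I1 + C2*O1
   = 0.1001*96 + 0.712*16 + 0.1879*48
   = 30.02 m^3/s.

30.02


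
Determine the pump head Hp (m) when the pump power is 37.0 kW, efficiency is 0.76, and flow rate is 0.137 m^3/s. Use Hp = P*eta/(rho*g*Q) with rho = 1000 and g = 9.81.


Pump head formula: Hp = P * eta / (rho * g * Q).
Numerator: P * eta = 37.0 * 1000 * 0.76 = 28120.0 W.
Denominator: rho * g * Q = 1000 * 9.81 * 0.137 = 1343.97.
Hp = 28120.0 / 1343.97 = 20.92 m.

20.92


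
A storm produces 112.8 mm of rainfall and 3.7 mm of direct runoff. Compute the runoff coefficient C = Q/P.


The runoff coefficient C = runoff depth / rainfall depth.
C = 3.7 / 112.8
  = 0.0328.

0.0328


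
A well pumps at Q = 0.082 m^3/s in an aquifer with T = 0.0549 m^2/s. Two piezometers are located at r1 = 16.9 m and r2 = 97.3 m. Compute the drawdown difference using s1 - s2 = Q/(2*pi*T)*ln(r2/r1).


Thiem equation: s1 - s2 = Q/(2*pi*T) * ln(r2/r1).
ln(r2/r1) = ln(97.3/16.9) = 1.7505.
Q/(2*pi*T) = 0.082 / (2*pi*0.0549) = 0.082 / 0.3449 = 0.2377.
s1 - s2 = 0.2377 * 1.7505 = 0.4161 m.

0.4161


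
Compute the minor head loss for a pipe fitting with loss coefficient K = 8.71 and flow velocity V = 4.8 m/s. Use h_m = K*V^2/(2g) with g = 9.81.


Minor loss formula: h_m = K * V^2/(2g).
V^2 = 4.8^2 = 23.04.
V^2/(2g) = 23.04 / 19.62 = 1.1743 m.
h_m = 8.71 * 1.1743 = 10.2283 m.

10.2283


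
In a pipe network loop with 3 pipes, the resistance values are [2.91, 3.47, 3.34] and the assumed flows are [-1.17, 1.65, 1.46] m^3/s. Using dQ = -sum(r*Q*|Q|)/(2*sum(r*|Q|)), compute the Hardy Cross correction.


Numerator terms (r*Q*|Q|): 2.91*-1.17*|-1.17| = -3.9835; 3.47*1.65*|1.65| = 9.4471; 3.34*1.46*|1.46| = 7.1195.
Sum of numerator = 12.5831.
Denominator terms (r*|Q|): 2.91*|-1.17| = 3.4047; 3.47*|1.65| = 5.7255; 3.34*|1.46| = 4.8764.
2 * sum of denominator = 2 * 14.0066 = 28.0132.
dQ = -12.5831 / 28.0132 = -0.4492 m^3/s.

-0.4492


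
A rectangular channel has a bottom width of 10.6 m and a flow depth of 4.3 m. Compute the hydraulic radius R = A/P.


For a rectangular section:
Flow area A = b * y = 10.6 * 4.3 = 45.58 m^2.
Wetted perimeter P = b + 2y = 10.6 + 2*4.3 = 19.2 m.
Hydraulic radius R = A/P = 45.58 / 19.2 = 2.374 m.

2.374


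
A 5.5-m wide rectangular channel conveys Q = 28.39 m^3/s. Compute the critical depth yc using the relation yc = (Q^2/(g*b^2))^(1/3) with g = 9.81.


Using yc = (Q^2 / (g * b^2))^(1/3):
Q^2 = 28.39^2 = 805.99.
g * b^2 = 9.81 * 5.5^2 = 9.81 * 30.25 = 296.75.
Q^2 / (g*b^2) = 805.99 / 296.75 = 2.7161.
yc = 2.7161^(1/3) = 1.3952 m.

1.3952


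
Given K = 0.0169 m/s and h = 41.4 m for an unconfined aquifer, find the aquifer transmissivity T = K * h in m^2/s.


Transmissivity is defined as T = K * h.
T = 0.0169 * 41.4
  = 0.6997 m^2/s.

0.6997


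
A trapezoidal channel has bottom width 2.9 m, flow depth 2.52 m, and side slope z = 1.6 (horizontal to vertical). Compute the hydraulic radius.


For a trapezoidal section with side slope z:
A = (b + z*y)*y = (2.9 + 1.6*2.52)*2.52 = 17.469 m^2.
P = b + 2*y*sqrt(1 + z^2) = 2.9 + 2*2.52*sqrt(1 + 1.6^2) = 12.409 m.
R = A/P = 17.469 / 12.409 = 1.4077 m.

1.4077


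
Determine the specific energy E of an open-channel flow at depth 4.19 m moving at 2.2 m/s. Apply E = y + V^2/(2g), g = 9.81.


Specific energy E = y + V^2/(2g).
Velocity head = V^2/(2g) = 2.2^2 / (2*9.81) = 4.84 / 19.62 = 0.2467 m.
E = 4.19 + 0.2467 = 4.4367 m.

4.4367


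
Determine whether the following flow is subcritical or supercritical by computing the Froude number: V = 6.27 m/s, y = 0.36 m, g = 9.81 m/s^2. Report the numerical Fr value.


The Froude number is defined as Fr = V / sqrt(g*y).
g*y = 9.81 * 0.36 = 3.5316.
sqrt(g*y) = sqrt(3.5316) = 1.8793.
Fr = 6.27 / 1.8793 = 3.3364.
Since Fr > 1, the flow is supercritical.

3.3364


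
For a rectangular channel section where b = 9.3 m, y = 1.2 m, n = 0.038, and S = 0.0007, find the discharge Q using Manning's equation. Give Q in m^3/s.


For a rectangular channel, the cross-sectional area A = b * y = 9.3 * 1.2 = 11.16 m^2.
The wetted perimeter P = b + 2y = 9.3 + 2*1.2 = 11.7 m.
Hydraulic radius R = A/P = 11.16/11.7 = 0.9538 m.
Velocity V = (1/n)*R^(2/3)*S^(1/2) = (1/0.038)*0.9538^(2/3)*0.0007^(1/2) = 0.6747 m/s.
Discharge Q = A * V = 11.16 * 0.6747 = 7.529 m^3/s.

7.529


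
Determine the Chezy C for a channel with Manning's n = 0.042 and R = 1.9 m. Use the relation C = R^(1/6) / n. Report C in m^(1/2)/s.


The Chezy coefficient relates to Manning's n through C = R^(1/6) / n.
R^(1/6) = 1.9^(1/6) = 1.112907.
C = 1.112907 / 0.042 = 26.5 m^(1/2)/s.

26.5


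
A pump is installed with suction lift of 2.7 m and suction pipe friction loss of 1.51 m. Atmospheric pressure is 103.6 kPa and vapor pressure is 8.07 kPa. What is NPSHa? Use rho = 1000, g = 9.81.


NPSHa = p_atm/(rho*g) - z_s - hf_s - p_vap/(rho*g).
p_atm/(rho*g) = 103.6*1000 / (1000*9.81) = 10.561 m.
p_vap/(rho*g) = 8.07*1000 / (1000*9.81) = 0.823 m.
NPSHa = 10.561 - 2.7 - 1.51 - 0.823
      = 5.53 m.

5.53


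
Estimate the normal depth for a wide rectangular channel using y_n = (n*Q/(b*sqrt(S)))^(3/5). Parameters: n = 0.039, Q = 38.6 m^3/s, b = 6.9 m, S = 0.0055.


We use the wide-channel approximation y_n = (n*Q/(b*sqrt(S)))^(3/5).
sqrt(S) = sqrt(0.0055) = 0.074162.
Numerator: n*Q = 0.039 * 38.6 = 1.5054.
Denominator: b*sqrt(S) = 6.9 * 0.074162 = 0.511718.
arg = 2.9419.
y_n = 2.9419^(3/5) = 1.9106 m.

1.9106


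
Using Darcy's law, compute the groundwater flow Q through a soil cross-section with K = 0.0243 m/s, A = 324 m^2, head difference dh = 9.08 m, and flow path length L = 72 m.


Darcy's law: Q = K * A * i, where i = dh/L.
Hydraulic gradient i = 9.08 / 72 = 0.126111.
Q = 0.0243 * 324 * 0.126111
  = 0.9929 m^3/s.

0.9929


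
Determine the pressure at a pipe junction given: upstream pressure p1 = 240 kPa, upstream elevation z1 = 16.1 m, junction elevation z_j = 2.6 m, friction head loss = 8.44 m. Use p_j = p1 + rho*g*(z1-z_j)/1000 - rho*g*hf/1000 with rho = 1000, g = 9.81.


Junction pressure: p_j = p1 + rho*g*(z1 - z_j)/1000 - rho*g*hf/1000.
Elevation term = 1000*9.81*(16.1 - 2.6)/1000 = 132.435 kPa.
Friction term = 1000*9.81*8.44/1000 = 82.796 kPa.
p_j = 240 + 132.435 - 82.796 = 289.64 kPa.

289.64


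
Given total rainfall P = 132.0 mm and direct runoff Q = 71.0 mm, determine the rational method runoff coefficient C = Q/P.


The runoff coefficient C = runoff depth / rainfall depth.
C = 71.0 / 132.0
  = 0.5379.

0.5379


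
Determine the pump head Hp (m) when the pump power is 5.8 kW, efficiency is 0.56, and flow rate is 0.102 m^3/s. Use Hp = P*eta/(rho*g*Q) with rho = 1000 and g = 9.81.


Pump head formula: Hp = P * eta / (rho * g * Q).
Numerator: P * eta = 5.8 * 1000 * 0.56 = 3248.0 W.
Denominator: rho * g * Q = 1000 * 9.81 * 0.102 = 1000.62.
Hp = 3248.0 / 1000.62 = 3.25 m.

3.25


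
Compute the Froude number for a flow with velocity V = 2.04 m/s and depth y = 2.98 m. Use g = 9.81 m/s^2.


The Froude number is defined as Fr = V / sqrt(g*y).
g*y = 9.81 * 2.98 = 29.2338.
sqrt(g*y) = sqrt(29.2338) = 5.4068.
Fr = 2.04 / 5.4068 = 0.3773.

0.3773


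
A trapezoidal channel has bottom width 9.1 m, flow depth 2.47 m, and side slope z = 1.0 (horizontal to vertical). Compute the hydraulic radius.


For a trapezoidal section with side slope z:
A = (b + z*y)*y = (9.1 + 1.0*2.47)*2.47 = 28.578 m^2.
P = b + 2*y*sqrt(1 + z^2) = 9.1 + 2*2.47*sqrt(1 + 1.0^2) = 16.086 m.
R = A/P = 28.578 / 16.086 = 1.7765 m.

1.7765


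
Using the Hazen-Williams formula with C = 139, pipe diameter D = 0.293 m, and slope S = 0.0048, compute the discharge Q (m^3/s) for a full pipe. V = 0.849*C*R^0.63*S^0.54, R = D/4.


For a full circular pipe, R = D/4 = 0.293/4 = 0.0732 m.
V = 0.849 * 139 * 0.0732^0.63 * 0.0048^0.54
  = 0.849 * 139 * 0.192677 * 0.055959
  = 1.2724 m/s.
Pipe area A = pi*D^2/4 = pi*0.293^2/4 = 0.0674 m^2.
Q = A * V = 0.0674 * 1.2724 = 0.0858 m^3/s.

0.0858


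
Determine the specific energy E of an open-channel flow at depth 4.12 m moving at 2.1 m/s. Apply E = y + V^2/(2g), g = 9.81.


Specific energy E = y + V^2/(2g).
Velocity head = V^2/(2g) = 2.1^2 / (2*9.81) = 4.41 / 19.62 = 0.2248 m.
E = 4.12 + 0.2248 = 4.3448 m.

4.3448


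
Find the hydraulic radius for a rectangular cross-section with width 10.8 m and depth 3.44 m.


For a rectangular section:
Flow area A = b * y = 10.8 * 3.44 = 37.15 m^2.
Wetted perimeter P = b + 2y = 10.8 + 2*3.44 = 17.68 m.
Hydraulic radius R = A/P = 37.15 / 17.68 = 2.1014 m.

2.1014


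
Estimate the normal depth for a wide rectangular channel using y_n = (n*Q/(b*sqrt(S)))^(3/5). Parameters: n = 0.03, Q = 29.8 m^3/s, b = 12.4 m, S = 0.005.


We use the wide-channel approximation y_n = (n*Q/(b*sqrt(S)))^(3/5).
sqrt(S) = sqrt(0.005) = 0.070711.
Numerator: n*Q = 0.03 * 29.8 = 0.894.
Denominator: b*sqrt(S) = 12.4 * 0.070711 = 0.876816.
arg = 1.0196.
y_n = 1.0196^(3/5) = 1.0117 m.

1.0117


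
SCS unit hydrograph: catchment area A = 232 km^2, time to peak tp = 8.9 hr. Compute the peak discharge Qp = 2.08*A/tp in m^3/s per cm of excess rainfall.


SCS formula: Qp = 2.08 * A / tp.
Qp = 2.08 * 232 / 8.9
   = 482.56 / 8.9
   = 54.22 m^3/s per cm.

54.22


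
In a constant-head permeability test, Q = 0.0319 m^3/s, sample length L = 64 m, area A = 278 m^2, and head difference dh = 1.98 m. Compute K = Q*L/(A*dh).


From K = Q*L / (A*dh):
Numerator: Q*L = 0.0319 * 64 = 2.0416.
Denominator: A*dh = 278 * 1.98 = 550.44.
K = 2.0416 / 550.44 = 0.003709 m/s.

0.003709


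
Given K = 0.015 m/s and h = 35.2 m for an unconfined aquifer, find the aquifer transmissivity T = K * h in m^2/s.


Transmissivity is defined as T = K * h.
T = 0.015 * 35.2
  = 0.528 m^2/s.

0.528


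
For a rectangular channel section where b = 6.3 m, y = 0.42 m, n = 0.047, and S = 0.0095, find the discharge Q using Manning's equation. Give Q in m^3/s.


For a rectangular channel, the cross-sectional area A = b * y = 6.3 * 0.42 = 2.65 m^2.
The wetted perimeter P = b + 2y = 6.3 + 2*0.42 = 7.14 m.
Hydraulic radius R = A/P = 2.65/7.14 = 0.3706 m.
Velocity V = (1/n)*R^(2/3)*S^(1/2) = (1/0.047)*0.3706^(2/3)*0.0095^(1/2) = 1.0699 m/s.
Discharge Q = A * V = 2.65 * 1.0699 = 2.831 m^3/s.

2.831


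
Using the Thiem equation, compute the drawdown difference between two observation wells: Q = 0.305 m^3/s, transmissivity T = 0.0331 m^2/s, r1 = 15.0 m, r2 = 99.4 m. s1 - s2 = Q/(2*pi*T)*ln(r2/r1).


Thiem equation: s1 - s2 = Q/(2*pi*T) * ln(r2/r1).
ln(r2/r1) = ln(99.4/15.0) = 1.8911.
Q/(2*pi*T) = 0.305 / (2*pi*0.0331) = 0.305 / 0.208 = 1.4665.
s1 - s2 = 1.4665 * 1.8911 = 2.7734 m.

2.7734


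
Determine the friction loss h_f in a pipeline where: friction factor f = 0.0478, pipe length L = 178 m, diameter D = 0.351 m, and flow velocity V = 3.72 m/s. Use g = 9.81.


Darcy-Weisbach equation: h_f = f * (L/D) * V^2/(2g).
f * L/D = 0.0478 * 178/0.351 = 24.2405.
V^2/(2g) = 3.72^2 / (2*9.81) = 13.8384 / 19.62 = 0.7053 m.
h_f = 24.2405 * 0.7053 = 17.097 m.

17.097


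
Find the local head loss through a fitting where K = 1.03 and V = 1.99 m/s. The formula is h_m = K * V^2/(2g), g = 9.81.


Minor loss formula: h_m = K * V^2/(2g).
V^2 = 1.99^2 = 3.9601.
V^2/(2g) = 3.9601 / 19.62 = 0.2018 m.
h_m = 1.03 * 0.2018 = 0.2079 m.

0.2079


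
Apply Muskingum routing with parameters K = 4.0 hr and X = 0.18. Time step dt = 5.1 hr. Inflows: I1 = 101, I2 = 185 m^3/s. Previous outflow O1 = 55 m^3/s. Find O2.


Muskingum coefficients:
denom = 2*K*(1-X) + dt = 2*4.0*(1-0.18) + 5.1 = 11.66.
C0 = (dt - 2*K*X)/denom = (5.1 - 2*4.0*0.18)/11.66 = 0.3139.
C1 = (dt + 2*K*X)/denom = (5.1 + 2*4.0*0.18)/11.66 = 0.5609.
C2 = (2*K*(1-X) - dt)/denom = 0.1252.
O2 = C0*I2 + C1*I1 + C2*O1
   = 0.3139*185 + 0.5609*101 + 0.1252*55
   = 121.61 m^3/s.

121.61


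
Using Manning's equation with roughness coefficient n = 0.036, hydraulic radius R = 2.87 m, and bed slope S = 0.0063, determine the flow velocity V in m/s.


Manning's equation gives V = (1/n) * R^(2/3) * S^(1/2).
First, compute R^(2/3) = 2.87^(2/3) = 2.0195.
Next, S^(1/2) = 0.0063^(1/2) = 0.079373.
Then 1/n = 1/0.036 = 27.78.
V = 27.78 * 2.0195 * 0.079373 = 4.4527 m/s.

4.4527


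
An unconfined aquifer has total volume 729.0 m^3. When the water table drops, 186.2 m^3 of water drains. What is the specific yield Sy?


Specific yield Sy = Volume drained / Total volume.
Sy = 186.2 / 729.0
   = 0.2554.

0.2554


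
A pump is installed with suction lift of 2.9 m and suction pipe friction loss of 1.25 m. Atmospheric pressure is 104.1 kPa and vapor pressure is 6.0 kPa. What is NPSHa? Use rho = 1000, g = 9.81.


NPSHa = p_atm/(rho*g) - z_s - hf_s - p_vap/(rho*g).
p_atm/(rho*g) = 104.1*1000 / (1000*9.81) = 10.612 m.
p_vap/(rho*g) = 6.0*1000 / (1000*9.81) = 0.612 m.
NPSHa = 10.612 - 2.9 - 1.25 - 0.612
      = 5.85 m.

5.85


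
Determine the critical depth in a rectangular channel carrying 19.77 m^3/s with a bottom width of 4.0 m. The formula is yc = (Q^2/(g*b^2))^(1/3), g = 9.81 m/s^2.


Using yc = (Q^2 / (g * b^2))^(1/3):
Q^2 = 19.77^2 = 390.85.
g * b^2 = 9.81 * 4.0^2 = 9.81 * 16.0 = 156.96.
Q^2 / (g*b^2) = 390.85 / 156.96 = 2.4901.
yc = 2.4901^(1/3) = 1.3554 m.

1.3554


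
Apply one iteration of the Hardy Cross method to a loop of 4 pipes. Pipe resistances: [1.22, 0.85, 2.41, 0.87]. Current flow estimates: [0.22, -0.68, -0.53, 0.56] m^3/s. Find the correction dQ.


Numerator terms (r*Q*|Q|): 1.22*0.22*|0.22| = 0.059; 0.85*-0.68*|-0.68| = -0.393; 2.41*-0.53*|-0.53| = -0.677; 0.87*0.56*|0.56| = 0.2728.
Sum of numerator = -0.7381.
Denominator terms (r*|Q|): 1.22*|0.22| = 0.2684; 0.85*|-0.68| = 0.578; 2.41*|-0.53| = 1.2773; 0.87*|0.56| = 0.4872.
2 * sum of denominator = 2 * 2.6109 = 5.2218.
dQ = --0.7381 / 5.2218 = 0.1414 m^3/s.

0.1414


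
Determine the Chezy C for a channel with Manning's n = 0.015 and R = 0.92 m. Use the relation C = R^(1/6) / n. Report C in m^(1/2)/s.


The Chezy coefficient relates to Manning's n through C = R^(1/6) / n.
R^(1/6) = 0.92^(1/6) = 0.986199.
C = 0.986199 / 0.015 = 65.75 m^(1/2)/s.

65.75


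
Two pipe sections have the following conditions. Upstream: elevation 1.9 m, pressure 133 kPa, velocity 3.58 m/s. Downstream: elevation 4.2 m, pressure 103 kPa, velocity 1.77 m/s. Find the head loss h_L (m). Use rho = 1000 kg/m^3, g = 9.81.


Total head at each section: H = z + p/(rho*g) + V^2/(2g).
H1 = 1.9 + 133*1000/(1000*9.81) + 3.58^2/(2*9.81)
   = 1.9 + 13.558 + 0.6532
   = 16.111 m.
H2 = 4.2 + 103*1000/(1000*9.81) + 1.77^2/(2*9.81)
   = 4.2 + 10.499 + 0.1597
   = 14.859 m.
h_L = H1 - H2 = 16.111 - 14.859 = 1.252 m.

1.252


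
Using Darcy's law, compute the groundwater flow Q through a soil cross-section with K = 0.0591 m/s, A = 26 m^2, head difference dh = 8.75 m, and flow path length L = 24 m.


Darcy's law: Q = K * A * i, where i = dh/L.
Hydraulic gradient i = 8.75 / 24 = 0.364583.
Q = 0.0591 * 26 * 0.364583
  = 0.5602 m^3/s.

0.5602


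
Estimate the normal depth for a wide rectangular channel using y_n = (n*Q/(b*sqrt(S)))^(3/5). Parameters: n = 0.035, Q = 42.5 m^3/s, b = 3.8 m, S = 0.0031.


We use the wide-channel approximation y_n = (n*Q/(b*sqrt(S)))^(3/5).
sqrt(S) = sqrt(0.0031) = 0.055678.
Numerator: n*Q = 0.035 * 42.5 = 1.4875.
Denominator: b*sqrt(S) = 3.8 * 0.055678 = 0.211576.
arg = 7.0306.
y_n = 7.0306^(3/5) = 3.2225 m.

3.2225


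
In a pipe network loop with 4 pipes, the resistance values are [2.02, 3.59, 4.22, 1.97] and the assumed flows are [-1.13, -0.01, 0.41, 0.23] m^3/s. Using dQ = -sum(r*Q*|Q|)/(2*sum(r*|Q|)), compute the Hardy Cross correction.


Numerator terms (r*Q*|Q|): 2.02*-1.13*|-1.13| = -2.5793; 3.59*-0.01*|-0.01| = -0.0004; 4.22*0.41*|0.41| = 0.7094; 1.97*0.23*|0.23| = 0.1042.
Sum of numerator = -1.7661.
Denominator terms (r*|Q|): 2.02*|-1.13| = 2.2826; 3.59*|-0.01| = 0.0359; 4.22*|0.41| = 1.7302; 1.97*|0.23| = 0.4531.
2 * sum of denominator = 2 * 4.5018 = 9.0036.
dQ = --1.7661 / 9.0036 = 0.1962 m^3/s.

0.1962


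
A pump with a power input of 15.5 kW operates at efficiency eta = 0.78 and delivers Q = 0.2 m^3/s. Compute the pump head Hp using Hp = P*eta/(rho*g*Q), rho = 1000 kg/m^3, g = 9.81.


Pump head formula: Hp = P * eta / (rho * g * Q).
Numerator: P * eta = 15.5 * 1000 * 0.78 = 12090.0 W.
Denominator: rho * g * Q = 1000 * 9.81 * 0.2 = 1962.0.
Hp = 12090.0 / 1962.0 = 6.16 m.

6.16


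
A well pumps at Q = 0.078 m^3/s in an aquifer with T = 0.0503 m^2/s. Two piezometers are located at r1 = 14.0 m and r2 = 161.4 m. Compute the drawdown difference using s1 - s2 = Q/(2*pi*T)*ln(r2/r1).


Thiem equation: s1 - s2 = Q/(2*pi*T) * ln(r2/r1).
ln(r2/r1) = ln(161.4/14.0) = 2.4448.
Q/(2*pi*T) = 0.078 / (2*pi*0.0503) = 0.078 / 0.316 = 0.2468.
s1 - s2 = 0.2468 * 2.4448 = 0.6034 m.

0.6034


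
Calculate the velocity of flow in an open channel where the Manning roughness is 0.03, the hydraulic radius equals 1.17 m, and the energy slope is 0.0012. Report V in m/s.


Manning's equation gives V = (1/n) * R^(2/3) * S^(1/2).
First, compute R^(2/3) = 1.17^(2/3) = 1.1103.
Next, S^(1/2) = 0.0012^(1/2) = 0.034641.
Then 1/n = 1/0.03 = 33.33.
V = 33.33 * 1.1103 * 0.034641 = 1.2821 m/s.

1.2821


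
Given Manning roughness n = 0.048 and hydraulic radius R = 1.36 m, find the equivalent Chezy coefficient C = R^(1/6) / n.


The Chezy coefficient relates to Manning's n through C = R^(1/6) / n.
R^(1/6) = 1.36^(1/6) = 1.052583.
C = 1.052583 / 0.048 = 21.93 m^(1/2)/s.

21.93


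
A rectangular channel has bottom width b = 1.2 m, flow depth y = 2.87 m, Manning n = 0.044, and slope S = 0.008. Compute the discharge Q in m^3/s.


For a rectangular channel, the cross-sectional area A = b * y = 1.2 * 2.87 = 3.44 m^2.
The wetted perimeter P = b + 2y = 1.2 + 2*2.87 = 6.94 m.
Hydraulic radius R = A/P = 3.44/6.94 = 0.4963 m.
Velocity V = (1/n)*R^(2/3)*S^(1/2) = (1/0.044)*0.4963^(2/3)*0.008^(1/2) = 1.2742 m/s.
Discharge Q = A * V = 3.44 * 1.2742 = 4.388 m^3/s.

4.388


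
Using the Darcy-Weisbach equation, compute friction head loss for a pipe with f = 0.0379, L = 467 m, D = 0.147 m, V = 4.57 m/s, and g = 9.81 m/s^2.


Darcy-Weisbach equation: h_f = f * (L/D) * V^2/(2g).
f * L/D = 0.0379 * 467/0.147 = 120.4034.
V^2/(2g) = 4.57^2 / (2*9.81) = 20.8849 / 19.62 = 1.0645 m.
h_f = 120.4034 * 1.0645 = 128.166 m.

128.166


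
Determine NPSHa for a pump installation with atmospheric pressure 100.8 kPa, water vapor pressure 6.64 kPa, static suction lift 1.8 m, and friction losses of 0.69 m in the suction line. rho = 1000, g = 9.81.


NPSHa = p_atm/(rho*g) - z_s - hf_s - p_vap/(rho*g).
p_atm/(rho*g) = 100.8*1000 / (1000*9.81) = 10.275 m.
p_vap/(rho*g) = 6.64*1000 / (1000*9.81) = 0.677 m.
NPSHa = 10.275 - 1.8 - 0.69 - 0.677
      = 7.11 m.

7.11


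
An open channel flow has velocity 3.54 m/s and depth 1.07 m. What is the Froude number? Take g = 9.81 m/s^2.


The Froude number is defined as Fr = V / sqrt(g*y).
g*y = 9.81 * 1.07 = 10.4967.
sqrt(g*y) = sqrt(10.4967) = 3.2399.
Fr = 3.54 / 3.2399 = 1.0926.

1.0926


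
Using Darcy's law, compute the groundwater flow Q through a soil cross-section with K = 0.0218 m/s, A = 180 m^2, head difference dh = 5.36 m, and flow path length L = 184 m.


Darcy's law: Q = K * A * i, where i = dh/L.
Hydraulic gradient i = 5.36 / 184 = 0.02913.
Q = 0.0218 * 180 * 0.02913
  = 0.1143 m^3/s.

0.1143


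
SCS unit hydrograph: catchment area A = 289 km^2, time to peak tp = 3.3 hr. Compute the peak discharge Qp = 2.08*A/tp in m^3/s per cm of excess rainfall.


SCS formula: Qp = 2.08 * A / tp.
Qp = 2.08 * 289 / 3.3
   = 601.12 / 3.3
   = 182.16 m^3/s per cm.

182.16


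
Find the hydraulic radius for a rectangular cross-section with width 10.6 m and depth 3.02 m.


For a rectangular section:
Flow area A = b * y = 10.6 * 3.02 = 32.01 m^2.
Wetted perimeter P = b + 2y = 10.6 + 2*3.02 = 16.64 m.
Hydraulic radius R = A/P = 32.01 / 16.64 = 1.9238 m.

1.9238


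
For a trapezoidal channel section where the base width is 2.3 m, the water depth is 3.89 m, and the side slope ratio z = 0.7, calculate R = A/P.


For a trapezoidal section with side slope z:
A = (b + z*y)*y = (2.3 + 0.7*3.89)*3.89 = 19.539 m^2.
P = b + 2*y*sqrt(1 + z^2) = 2.3 + 2*3.89*sqrt(1 + 0.7^2) = 11.797 m.
R = A/P = 19.539 / 11.797 = 1.6564 m.

1.6564


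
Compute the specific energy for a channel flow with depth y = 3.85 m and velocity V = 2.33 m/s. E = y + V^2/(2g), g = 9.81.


Specific energy E = y + V^2/(2g).
Velocity head = V^2/(2g) = 2.33^2 / (2*9.81) = 5.4289 / 19.62 = 0.2767 m.
E = 3.85 + 0.2767 = 4.1267 m.

4.1267


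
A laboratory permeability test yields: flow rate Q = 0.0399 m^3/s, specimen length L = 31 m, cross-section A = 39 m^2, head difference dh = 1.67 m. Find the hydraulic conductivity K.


From K = Q*L / (A*dh):
Numerator: Q*L = 0.0399 * 31 = 1.2369.
Denominator: A*dh = 39 * 1.67 = 65.13.
K = 1.2369 / 65.13 = 0.018991 m/s.

0.018991


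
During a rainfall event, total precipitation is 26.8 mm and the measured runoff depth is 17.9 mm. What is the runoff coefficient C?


The runoff coefficient C = runoff depth / rainfall depth.
C = 17.9 / 26.8
  = 0.6679.

0.6679


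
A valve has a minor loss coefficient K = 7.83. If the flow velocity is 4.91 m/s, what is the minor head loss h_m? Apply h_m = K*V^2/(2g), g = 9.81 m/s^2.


Minor loss formula: h_m = K * V^2/(2g).
V^2 = 4.91^2 = 24.1081.
V^2/(2g) = 24.1081 / 19.62 = 1.2288 m.
h_m = 7.83 * 1.2288 = 9.6211 m.

9.6211


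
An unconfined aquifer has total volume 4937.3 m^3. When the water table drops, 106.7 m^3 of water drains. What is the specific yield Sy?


Specific yield Sy = Volume drained / Total volume.
Sy = 106.7 / 4937.3
   = 0.0216.

0.0216


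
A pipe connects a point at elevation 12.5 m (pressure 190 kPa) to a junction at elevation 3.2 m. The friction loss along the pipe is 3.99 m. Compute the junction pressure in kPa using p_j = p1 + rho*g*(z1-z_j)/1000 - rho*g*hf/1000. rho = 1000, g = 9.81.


Junction pressure: p_j = p1 + rho*g*(z1 - z_j)/1000 - rho*g*hf/1000.
Elevation term = 1000*9.81*(12.5 - 3.2)/1000 = 91.233 kPa.
Friction term = 1000*9.81*3.99/1000 = 39.142 kPa.
p_j = 190 + 91.233 - 39.142 = 242.09 kPa.

242.09


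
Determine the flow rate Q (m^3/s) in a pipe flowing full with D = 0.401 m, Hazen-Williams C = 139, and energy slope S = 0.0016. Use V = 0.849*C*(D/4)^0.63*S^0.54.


For a full circular pipe, R = D/4 = 0.401/4 = 0.1003 m.
V = 0.849 * 139 * 0.1003^0.63 * 0.0016^0.54
  = 0.849 * 139 * 0.234792 * 0.030919
  = 0.8567 m/s.
Pipe area A = pi*D^2/4 = pi*0.401^2/4 = 0.1263 m^2.
Q = A * V = 0.1263 * 0.8567 = 0.1082 m^3/s.

0.1082


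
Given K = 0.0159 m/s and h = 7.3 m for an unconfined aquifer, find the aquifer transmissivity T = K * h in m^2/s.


Transmissivity is defined as T = K * h.
T = 0.0159 * 7.3
  = 0.1161 m^2/s.

0.1161


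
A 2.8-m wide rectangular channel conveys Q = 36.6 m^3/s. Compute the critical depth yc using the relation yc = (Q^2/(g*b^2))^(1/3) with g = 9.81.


Using yc = (Q^2 / (g * b^2))^(1/3):
Q^2 = 36.6^2 = 1339.56.
g * b^2 = 9.81 * 2.8^2 = 9.81 * 7.84 = 76.91.
Q^2 / (g*b^2) = 1339.56 / 76.91 = 17.4172.
yc = 17.4172^(1/3) = 2.5921 m.

2.5921


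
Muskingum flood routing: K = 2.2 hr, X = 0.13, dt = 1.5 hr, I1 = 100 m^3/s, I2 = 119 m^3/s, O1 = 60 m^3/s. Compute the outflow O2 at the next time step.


Muskingum coefficients:
denom = 2*K*(1-X) + dt = 2*2.2*(1-0.13) + 1.5 = 5.328.
C0 = (dt - 2*K*X)/denom = (1.5 - 2*2.2*0.13)/5.328 = 0.1742.
C1 = (dt + 2*K*X)/denom = (1.5 + 2*2.2*0.13)/5.328 = 0.3889.
C2 = (2*K*(1-X) - dt)/denom = 0.4369.
O2 = C0*I2 + C1*I1 + C2*O1
   = 0.1742*119 + 0.3889*100 + 0.4369*60
   = 85.83 m^3/s.

85.83


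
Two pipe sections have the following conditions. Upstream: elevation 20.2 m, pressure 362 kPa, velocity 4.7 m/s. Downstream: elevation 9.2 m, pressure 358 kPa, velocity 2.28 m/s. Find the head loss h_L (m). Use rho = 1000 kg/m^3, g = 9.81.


Total head at each section: H = z + p/(rho*g) + V^2/(2g).
H1 = 20.2 + 362*1000/(1000*9.81) + 4.7^2/(2*9.81)
   = 20.2 + 36.901 + 1.1259
   = 58.227 m.
H2 = 9.2 + 358*1000/(1000*9.81) + 2.28^2/(2*9.81)
   = 9.2 + 36.493 + 0.265
   = 45.958 m.
h_L = H1 - H2 = 58.227 - 45.958 = 12.269 m.

12.269


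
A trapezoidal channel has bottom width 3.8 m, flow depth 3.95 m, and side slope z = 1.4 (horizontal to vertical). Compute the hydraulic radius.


For a trapezoidal section with side slope z:
A = (b + z*y)*y = (3.8 + 1.4*3.95)*3.95 = 36.854 m^2.
P = b + 2*y*sqrt(1 + z^2) = 3.8 + 2*3.95*sqrt(1 + 1.4^2) = 17.392 m.
R = A/P = 36.854 / 17.392 = 2.119 m.

2.119


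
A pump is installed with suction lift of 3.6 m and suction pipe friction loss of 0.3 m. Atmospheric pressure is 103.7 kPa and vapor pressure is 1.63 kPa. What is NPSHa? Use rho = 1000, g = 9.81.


NPSHa = p_atm/(rho*g) - z_s - hf_s - p_vap/(rho*g).
p_atm/(rho*g) = 103.7*1000 / (1000*9.81) = 10.571 m.
p_vap/(rho*g) = 1.63*1000 / (1000*9.81) = 0.166 m.
NPSHa = 10.571 - 3.6 - 0.3 - 0.166
      = 6.5 m.

6.5


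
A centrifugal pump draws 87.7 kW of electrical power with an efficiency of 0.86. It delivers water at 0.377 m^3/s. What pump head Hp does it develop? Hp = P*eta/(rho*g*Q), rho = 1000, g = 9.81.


Pump head formula: Hp = P * eta / (rho * g * Q).
Numerator: P * eta = 87.7 * 1000 * 0.86 = 75422.0 W.
Denominator: rho * g * Q = 1000 * 9.81 * 0.377 = 3698.37.
Hp = 75422.0 / 3698.37 = 20.39 m.

20.39


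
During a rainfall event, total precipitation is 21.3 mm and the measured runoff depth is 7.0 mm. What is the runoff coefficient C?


The runoff coefficient C = runoff depth / rainfall depth.
C = 7.0 / 21.3
  = 0.3286.

0.3286


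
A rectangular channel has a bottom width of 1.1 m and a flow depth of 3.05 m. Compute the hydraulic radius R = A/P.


For a rectangular section:
Flow area A = b * y = 1.1 * 3.05 = 3.35 m^2.
Wetted perimeter P = b + 2y = 1.1 + 2*3.05 = 7.2 m.
Hydraulic radius R = A/P = 3.35 / 7.2 = 0.466 m.

0.466


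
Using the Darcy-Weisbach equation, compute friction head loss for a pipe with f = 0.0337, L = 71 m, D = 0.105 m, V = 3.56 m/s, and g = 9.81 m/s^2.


Darcy-Weisbach equation: h_f = f * (L/D) * V^2/(2g).
f * L/D = 0.0337 * 71/0.105 = 22.7876.
V^2/(2g) = 3.56^2 / (2*9.81) = 12.6736 / 19.62 = 0.646 m.
h_f = 22.7876 * 0.646 = 14.72 m.

14.72


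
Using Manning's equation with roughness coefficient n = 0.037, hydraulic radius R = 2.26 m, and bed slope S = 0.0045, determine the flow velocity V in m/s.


Manning's equation gives V = (1/n) * R^(2/3) * S^(1/2).
First, compute R^(2/3) = 2.26^(2/3) = 1.7222.
Next, S^(1/2) = 0.0045^(1/2) = 0.067082.
Then 1/n = 1/0.037 = 27.03.
V = 27.03 * 1.7222 * 0.067082 = 3.1223 m/s.

3.1223


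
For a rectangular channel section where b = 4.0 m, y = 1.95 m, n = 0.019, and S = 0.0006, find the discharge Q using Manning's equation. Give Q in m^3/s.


For a rectangular channel, the cross-sectional area A = b * y = 4.0 * 1.95 = 7.8 m^2.
The wetted perimeter P = b + 2y = 4.0 + 2*1.95 = 7.9 m.
Hydraulic radius R = A/P = 7.8/7.9 = 0.9873 m.
Velocity V = (1/n)*R^(2/3)*S^(1/2) = (1/0.019)*0.9873^(2/3)*0.0006^(1/2) = 1.2783 m/s.
Discharge Q = A * V = 7.8 * 1.2783 = 9.971 m^3/s.

9.971


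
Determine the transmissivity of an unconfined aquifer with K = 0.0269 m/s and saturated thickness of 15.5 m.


Transmissivity is defined as T = K * h.
T = 0.0269 * 15.5
  = 0.4169 m^2/s.

0.4169


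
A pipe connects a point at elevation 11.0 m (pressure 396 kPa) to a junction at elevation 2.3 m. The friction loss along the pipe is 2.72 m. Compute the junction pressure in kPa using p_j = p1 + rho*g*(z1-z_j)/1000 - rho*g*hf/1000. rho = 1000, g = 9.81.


Junction pressure: p_j = p1 + rho*g*(z1 - z_j)/1000 - rho*g*hf/1000.
Elevation term = 1000*9.81*(11.0 - 2.3)/1000 = 85.347 kPa.
Friction term = 1000*9.81*2.72/1000 = 26.683 kPa.
p_j = 396 + 85.347 - 26.683 = 454.66 kPa.

454.66


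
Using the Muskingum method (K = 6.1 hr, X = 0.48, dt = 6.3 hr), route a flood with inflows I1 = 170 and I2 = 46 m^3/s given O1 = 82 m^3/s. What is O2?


Muskingum coefficients:
denom = 2*K*(1-X) + dt = 2*6.1*(1-0.48) + 6.3 = 12.644.
C0 = (dt - 2*K*X)/denom = (6.3 - 2*6.1*0.48)/12.644 = 0.0351.
C1 = (dt + 2*K*X)/denom = (6.3 + 2*6.1*0.48)/12.644 = 0.9614.
C2 = (2*K*(1-X) - dt)/denom = 0.0035.
O2 = C0*I2 + C1*I1 + C2*O1
   = 0.0351*46 + 0.9614*170 + 0.0035*82
   = 165.34 m^3/s.

165.34


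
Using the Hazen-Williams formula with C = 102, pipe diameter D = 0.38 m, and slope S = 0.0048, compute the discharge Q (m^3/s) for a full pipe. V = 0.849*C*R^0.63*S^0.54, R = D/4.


For a full circular pipe, R = D/4 = 0.38/4 = 0.095 m.
V = 0.849 * 102 * 0.095^0.63 * 0.0048^0.54
  = 0.849 * 102 * 0.226969 * 0.055959
  = 1.0999 m/s.
Pipe area A = pi*D^2/4 = pi*0.38^2/4 = 0.1134 m^2.
Q = A * V = 0.1134 * 1.0999 = 0.1247 m^3/s.

0.1247


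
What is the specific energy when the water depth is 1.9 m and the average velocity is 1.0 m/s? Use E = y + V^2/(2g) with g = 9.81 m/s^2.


Specific energy E = y + V^2/(2g).
Velocity head = V^2/(2g) = 1.0^2 / (2*9.81) = 1.0 / 19.62 = 0.051 m.
E = 1.9 + 0.051 = 1.951 m.

1.951


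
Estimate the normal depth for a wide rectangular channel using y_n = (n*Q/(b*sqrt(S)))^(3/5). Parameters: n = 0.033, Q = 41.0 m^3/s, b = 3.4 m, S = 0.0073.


We use the wide-channel approximation y_n = (n*Q/(b*sqrt(S)))^(3/5).
sqrt(S) = sqrt(0.0073) = 0.08544.
Numerator: n*Q = 0.033 * 41.0 = 1.353.
Denominator: b*sqrt(S) = 3.4 * 0.08544 = 0.290496.
arg = 4.6575.
y_n = 4.6575^(3/5) = 2.5171 m.

2.5171


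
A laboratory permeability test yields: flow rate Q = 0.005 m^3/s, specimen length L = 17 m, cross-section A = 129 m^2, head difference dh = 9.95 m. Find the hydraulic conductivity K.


From K = Q*L / (A*dh):
Numerator: Q*L = 0.005 * 17 = 0.085.
Denominator: A*dh = 129 * 9.95 = 1283.55.
K = 0.085 / 1283.55 = 6.6e-05 m/s.

6.6e-05


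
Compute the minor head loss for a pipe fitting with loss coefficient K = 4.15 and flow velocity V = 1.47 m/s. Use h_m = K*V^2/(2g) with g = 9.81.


Minor loss formula: h_m = K * V^2/(2g).
V^2 = 1.47^2 = 2.1609.
V^2/(2g) = 2.1609 / 19.62 = 0.1101 m.
h_m = 4.15 * 0.1101 = 0.4571 m.

0.4571


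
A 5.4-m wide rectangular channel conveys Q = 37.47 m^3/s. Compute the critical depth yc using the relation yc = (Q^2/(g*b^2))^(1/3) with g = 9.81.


Using yc = (Q^2 / (g * b^2))^(1/3):
Q^2 = 37.47^2 = 1404.0.
g * b^2 = 9.81 * 5.4^2 = 9.81 * 29.16 = 286.06.
Q^2 / (g*b^2) = 1404.0 / 286.06 = 4.9081.
yc = 4.9081^(1/3) = 1.6994 m.

1.6994
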